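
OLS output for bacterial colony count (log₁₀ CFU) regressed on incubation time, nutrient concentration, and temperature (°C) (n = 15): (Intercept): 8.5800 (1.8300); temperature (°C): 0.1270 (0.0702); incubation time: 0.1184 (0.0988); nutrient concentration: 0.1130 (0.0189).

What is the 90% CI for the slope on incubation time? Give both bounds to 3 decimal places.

Read off: b = 0.1184, SE = 0.0988 for incubation time.
df = n − k − 1 = 15 − 3 − 1 = 11.
t* = t_{0.05, 11} = 1.795885.
Margin = t* × SE = 1.795885 × 0.0988 = 0.17743.
CI: 0.1184 ± 0.17743 → (-0.059, 0.296).

(-0.059, 0.296)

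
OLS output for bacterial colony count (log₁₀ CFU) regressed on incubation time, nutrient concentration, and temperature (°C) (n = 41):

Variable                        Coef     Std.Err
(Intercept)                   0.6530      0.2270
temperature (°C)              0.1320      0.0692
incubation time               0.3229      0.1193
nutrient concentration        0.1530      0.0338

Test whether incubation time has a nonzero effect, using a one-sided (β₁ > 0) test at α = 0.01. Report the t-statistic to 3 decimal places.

Read off: b = 0.3229, SE = 0.1193 for incubation time.
H₀: β₁ = 0 vs H₁: β₁ > 0.
t = 0.3229 / 0.1193 = 2.707.
df = n − k − 1 = 41 − 3 − 1 = 37.
One-sided p ≈ 0.0051, which is < 0.01, so reject H₀.
There is evidence that the true slope on incubation time is positive, holding the other predictors fixed.

t = 2.707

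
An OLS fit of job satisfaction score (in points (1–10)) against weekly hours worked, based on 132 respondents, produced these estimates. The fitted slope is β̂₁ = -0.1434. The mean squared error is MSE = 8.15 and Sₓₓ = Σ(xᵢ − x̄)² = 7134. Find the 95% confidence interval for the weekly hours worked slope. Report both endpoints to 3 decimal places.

(-0.210, -0.077)

SE(β̂₁) = √(MSE/Sₓₓ) = √(8.15/7134) = 0.0337997.
df = n − 2 = 130.
t* = t_{0.025, 130} = 1.97838.
Margin = t* × SE = 1.97838 × 0.0337997 = 0.06687.
CI: -0.1434 ± 0.06687 → (-0.210, -0.077).
With 95% confidence, each one-unit increase in weekly hours worked is associated with a change of between -0.210 and -0.077 points (1–10) in job satisfaction score.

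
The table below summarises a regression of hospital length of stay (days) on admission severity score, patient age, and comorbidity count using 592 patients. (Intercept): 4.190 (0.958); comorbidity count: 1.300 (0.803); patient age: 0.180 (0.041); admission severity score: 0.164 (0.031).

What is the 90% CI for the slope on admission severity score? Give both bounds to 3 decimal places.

(0.113, 0.215)

Read off: b = 0.164, SE = 0.031 for admission severity score.
df = n − k − 1 = 592 − 3 − 1 = 588.
t* = t_{0.05, 588} = 1.647449.
Margin = t* × SE = 1.647449 × 0.031 = 0.05107.
CI: 0.164 ± 0.05107 → (0.113, 0.215).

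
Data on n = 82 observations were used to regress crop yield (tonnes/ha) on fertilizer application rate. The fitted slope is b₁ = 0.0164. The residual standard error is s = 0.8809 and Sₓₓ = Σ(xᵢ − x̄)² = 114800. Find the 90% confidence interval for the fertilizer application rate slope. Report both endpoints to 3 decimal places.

SE(b₁) = s/√Sₓₓ = 0.8809/√114800 = 0.00259989.
df = n − 2 = 80.
t* = t_{0.05, 80} = 1.664125.
Margin = t* × SE = 1.664125 × 0.00259989 = 0.00433.
CI: 0.0164 ± 0.00433 → (0.012, 0.021).
With 90% confidence, each one-unit increase in fertilizer application rate is associated with a change of between 0.012 and 0.021 tonnes/ha in crop yield.

(0.012, 0.021)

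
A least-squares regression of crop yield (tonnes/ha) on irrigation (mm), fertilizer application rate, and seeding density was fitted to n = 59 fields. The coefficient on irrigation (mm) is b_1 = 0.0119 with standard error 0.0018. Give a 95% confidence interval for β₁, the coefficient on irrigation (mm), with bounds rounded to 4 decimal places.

(0.0083, 0.0155)

df = n − k − 1 = 59 − 3 − 1 = 55.
t* = t_{0.025, 55} = 2.004045.
Margin = t* × SE = 2.004045 × 0.0018 = 0.003607.
CI: 0.0119 ± 0.003607 → (0.0083, 0.0155).
With 95% confidence, each one-unit increase in irrigation (mm) is associated with a change of between 0.0083 and 0.0155 tonnes/ha in crop yield, holding the other predictors fixed.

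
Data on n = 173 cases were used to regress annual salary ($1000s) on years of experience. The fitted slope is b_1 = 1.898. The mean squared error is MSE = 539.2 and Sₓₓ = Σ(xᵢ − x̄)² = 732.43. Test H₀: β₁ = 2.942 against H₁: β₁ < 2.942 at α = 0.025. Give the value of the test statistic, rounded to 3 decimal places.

SE(b_1) = √(MSE/Sₓₓ) = √(539.2/732.43) = 0.858009.
t = (1.898 − 2.942) / 0.858009 = -1.217.
df = n − 2 = 171.
One-sided p ≈ 0.1127, which is ≥ 0.025, so fail to reject H₀.
The data do not give significant evidence that the true slope on years of experience is below 2.942 $1000s per unit.

t = -1.217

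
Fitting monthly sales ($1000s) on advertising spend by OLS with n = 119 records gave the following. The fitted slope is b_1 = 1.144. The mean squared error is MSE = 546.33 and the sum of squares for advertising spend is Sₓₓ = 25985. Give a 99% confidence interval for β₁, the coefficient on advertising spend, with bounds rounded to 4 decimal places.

SE(b_1) = √(MSE/Sₓₓ) = √(546.33/25985) = 0.144999.
df = n − 2 = 117.
t* = t_{0.005, 117} = 2.618504.
Margin = t* × SE = 2.618504 × 0.144999 = 0.379681.
CI: 1.144 ± 0.379681 → (0.7643, 1.5237).
With 99% confidence, each one-unit increase in advertising spend is associated with a change of between 0.7643 and 1.5237 $1000s in monthly sales.

(0.7643, 1.5237)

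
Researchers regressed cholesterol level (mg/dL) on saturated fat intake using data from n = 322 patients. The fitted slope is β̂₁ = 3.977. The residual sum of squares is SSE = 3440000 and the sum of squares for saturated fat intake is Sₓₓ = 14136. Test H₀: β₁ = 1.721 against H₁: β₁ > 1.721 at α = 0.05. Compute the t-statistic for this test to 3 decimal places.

MSE = SSE/(n − 2) = 3440000/320 = 10750.
SE(β̂₁) = √(MSE/Sₓₓ) = √(10750/14136) = 0.872049.
t = (3.977 − 1.721) / 0.872049 = 2.587.
df = n − 2 = 320.
One-sided p ≈ 0.0051, which is < 0.05, so reject H₀.
There is evidence that the true slope on saturated fat intake exceeds 1.721 mg/dL per unit.

t = 2.587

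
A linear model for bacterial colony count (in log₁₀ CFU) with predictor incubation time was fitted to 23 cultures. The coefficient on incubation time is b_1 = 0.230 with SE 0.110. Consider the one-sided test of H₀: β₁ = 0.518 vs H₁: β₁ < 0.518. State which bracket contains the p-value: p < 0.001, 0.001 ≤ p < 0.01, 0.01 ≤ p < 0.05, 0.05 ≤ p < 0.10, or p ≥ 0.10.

0.001 ≤ p < 0.01

t = (0.230 − 0.518) / 0.110 = -2.618.
df = n − 2 = 23 − 2 = 21.
One-sided p = P(T_{21} < t) ≈ 0.0080.
So 0.001 ≤ p < 0.01.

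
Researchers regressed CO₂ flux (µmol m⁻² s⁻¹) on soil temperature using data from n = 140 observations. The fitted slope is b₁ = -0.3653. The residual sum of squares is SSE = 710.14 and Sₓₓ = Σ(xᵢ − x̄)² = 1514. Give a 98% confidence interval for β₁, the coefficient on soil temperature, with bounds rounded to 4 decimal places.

(-0.5025, -0.2281)

MSE = SSE/(n − 2) = 710.14/138 = 5.14594.
SE(b₁) = √(MSE/Sₓₓ) = √(5.14594/1514) = 0.0583001.
df = n − 2 = 138.
t* = t_{0.01, 138} = 2.353673.
Margin = t* × SE = 2.353673 × 0.0583001 = 0.137219.
CI: -0.3653 ± 0.137219 → (-0.5025, -0.2281).
With 98% confidence, each one-unit increase in soil temperature is associated with a change of between -0.5025 and -0.2281 µmol m⁻² s⁻¹ in CO₂ flux.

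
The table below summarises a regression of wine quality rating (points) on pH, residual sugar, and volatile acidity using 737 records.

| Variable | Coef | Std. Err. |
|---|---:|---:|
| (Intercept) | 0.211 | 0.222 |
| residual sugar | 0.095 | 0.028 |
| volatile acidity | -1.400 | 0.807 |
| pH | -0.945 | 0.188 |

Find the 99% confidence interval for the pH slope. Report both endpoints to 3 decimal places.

Read off: b = -0.945, SE = 0.188 for pH.
df = n − k − 1 = 737 − 3 − 1 = 733.
t* = t_{0.005, 733} = 2.582553.
Margin = t* × SE = 2.582553 × 0.188 = 0.48552.
CI: -0.945 ± 0.48552 → (-1.431, -0.459).

(-1.431, -0.459)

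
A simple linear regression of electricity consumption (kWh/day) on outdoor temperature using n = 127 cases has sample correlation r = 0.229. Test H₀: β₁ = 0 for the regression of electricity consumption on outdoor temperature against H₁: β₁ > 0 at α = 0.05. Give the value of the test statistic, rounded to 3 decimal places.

t = r·√(n − 2)/√(1 − r²) = 0.229·√125/√0.947559 = 2.630.
df = n − 2 = 125.
One-sided p ≈ 0.0048, which is < 0.05, so reject H₀.
There is evidence of a linear association between outdoor temperature and electricity consumption.

t = 2.630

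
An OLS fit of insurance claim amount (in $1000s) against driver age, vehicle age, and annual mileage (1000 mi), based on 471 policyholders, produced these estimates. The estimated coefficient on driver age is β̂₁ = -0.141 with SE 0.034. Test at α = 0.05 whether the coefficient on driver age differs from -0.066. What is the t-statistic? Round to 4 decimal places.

t = -2.2059

H₀: β₁ = -0.066 vs H₁: β₁ ≠ -0.066.
t = (β̂₁ − β₁⁰)/SE = (-0.141 − (-0.066)) / 0.034 = -2.2059.
df = n − k − 1 = 471 − 3 − 1 = 467.
Two-sided p ≈ 0.0279, which is < 0.05, so reject H₀.
There is evidence that the true slope on driver age differs from -0.066 $1000s per unit, holding the other predictors fixed.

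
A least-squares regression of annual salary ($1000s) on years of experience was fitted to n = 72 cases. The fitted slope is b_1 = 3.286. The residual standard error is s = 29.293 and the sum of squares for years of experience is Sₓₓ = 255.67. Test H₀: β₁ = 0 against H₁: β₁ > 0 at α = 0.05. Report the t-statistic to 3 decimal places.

SE(b_1) = s/√Sₓₓ = 29.293/√255.67 = 1.83199.
t = 3.286 / 1.83199 = 1.794.
df = n − 2 = 70.
One-sided p ≈ 0.0386, which is < 0.05, so reject H₀.
There is evidence that the true slope on years of experience is positive.

t = 1.794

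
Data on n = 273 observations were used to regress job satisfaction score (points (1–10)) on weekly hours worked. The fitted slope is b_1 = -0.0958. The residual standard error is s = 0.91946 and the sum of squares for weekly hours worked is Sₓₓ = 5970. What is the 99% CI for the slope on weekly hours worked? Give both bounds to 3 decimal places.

SE(b_1) = s/√Sₓₓ = 0.91946/√5970 = 0.0119.
df = n − 2 = 271.
t* = t_{0.005, 271} = 2.594092.
Margin = t* × SE = 2.594092 × 0.0119 = 0.03087.
CI: -0.0958 ± 0.03087 → (-0.127, -0.065).
With 99% confidence, each one-unit increase in weekly hours worked is associated with a change of between -0.127 and -0.065 points (1–10) in job satisfaction score.

(-0.127, -0.065)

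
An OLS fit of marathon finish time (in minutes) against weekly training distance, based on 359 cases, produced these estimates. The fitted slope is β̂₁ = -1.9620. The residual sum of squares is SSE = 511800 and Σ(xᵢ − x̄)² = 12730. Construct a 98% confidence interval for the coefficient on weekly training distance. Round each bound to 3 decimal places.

(-2.746, -1.178)

MSE = SSE/(n − 2) = 511800/357 = 1433.61.
SE(β̂₁) = √(MSE/Sₓₓ) = √(1433.61/12730) = 0.335584.
df = n − 2 = 357.
t* = t_{0.01, 357} = 2.336838.
Margin = t* × SE = 2.336838 × 0.335584 = 0.78421.
CI: -1.9620 ± 0.78421 → (-2.746, -1.178).
With 98% confidence, each one-unit increase in weekly training distance is associated with a change of between -2.746 and -1.178 minutes in marathon finish time.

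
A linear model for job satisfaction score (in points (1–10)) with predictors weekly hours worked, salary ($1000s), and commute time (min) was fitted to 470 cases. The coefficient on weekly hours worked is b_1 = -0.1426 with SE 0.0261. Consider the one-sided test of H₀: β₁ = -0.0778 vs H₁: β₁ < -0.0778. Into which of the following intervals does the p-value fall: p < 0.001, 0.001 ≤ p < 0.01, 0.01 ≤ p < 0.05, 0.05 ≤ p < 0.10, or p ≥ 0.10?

t = (-0.1426 − (-0.0778)) / 0.0261 = -2.483.
df = n − k − 1 = 470 − 3 − 1 = 466.
One-sided p = P(T_{466} < t) ≈ 0.0067.
So 0.001 ≤ p < 0.01.

0.001 ≤ p < 0.01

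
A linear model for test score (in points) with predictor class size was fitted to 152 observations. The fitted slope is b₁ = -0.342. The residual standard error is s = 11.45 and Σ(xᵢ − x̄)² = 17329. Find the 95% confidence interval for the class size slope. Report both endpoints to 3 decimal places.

SE(b₁) = s/√Sₓₓ = 11.45/√17329 = 0.0869799.
df = n − 2 = 150.
t* = t_{0.025, 150} = 1.975905.
Margin = t* × SE = 1.975905 × 0.0869799 = 0.17186.
CI: -0.342 ± 0.17186 → (-0.514, -0.170).
With 95% confidence, each one-unit increase in class size is associated with a change of between -0.514 and -0.170 points in test score.

(-0.514, -0.170)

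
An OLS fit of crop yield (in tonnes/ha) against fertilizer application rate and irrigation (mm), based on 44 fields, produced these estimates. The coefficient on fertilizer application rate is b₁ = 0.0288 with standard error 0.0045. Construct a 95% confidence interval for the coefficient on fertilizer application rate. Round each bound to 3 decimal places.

df = n − k − 1 = 44 − 2 − 1 = 41.
t* = t_{0.025, 41} = 2.019541.
Margin = t* × SE = 2.019541 × 0.0045 = 0.00909.
CI: 0.0288 ± 0.00909 → (0.020, 0.038).
With 95% confidence, each one-unit increase in fertilizer application rate is associated with a change of between 0.020 and 0.038 tonnes/ha in crop yield, holding the other predictors fixed.

(0.020, 0.038)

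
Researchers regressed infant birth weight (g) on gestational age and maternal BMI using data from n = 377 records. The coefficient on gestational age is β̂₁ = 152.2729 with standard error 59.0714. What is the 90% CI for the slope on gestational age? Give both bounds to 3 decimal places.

df = n − k − 1 = 377 − 2 − 1 = 374.
t* = t_{0.05, 374} = 1.648938.
Margin = t* × SE = 1.648938 × 59.0714 = 97.40508.
CI: 152.2729 ± 97.40508 → (54.868, 249.678).
With 90% confidence, each one-unit increase in gestational age is associated with a change of between 54.868 and 249.678 g in infant birth weight, holding the other predictors fixed.

(54.868, 249.678)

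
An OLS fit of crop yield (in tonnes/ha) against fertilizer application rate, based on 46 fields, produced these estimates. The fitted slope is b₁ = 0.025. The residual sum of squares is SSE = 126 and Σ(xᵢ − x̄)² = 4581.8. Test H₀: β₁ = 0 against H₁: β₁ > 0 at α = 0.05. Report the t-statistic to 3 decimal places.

MSE = SSE/(n − 2) = 126/44 = 2.86364.
SE(b₁) = √(MSE/Sₓₓ) = √(2.86364/4581.8) = 0.025.
t = 0.025 / 0.025 = 1.000.
df = n − 2 = 44.
One-sided p ≈ 0.1614, which is ≥ 0.05, so fail to reject H₀.
The data do not give significant evidence that the true slope on fertilizer application rate is positive.

t = 1.000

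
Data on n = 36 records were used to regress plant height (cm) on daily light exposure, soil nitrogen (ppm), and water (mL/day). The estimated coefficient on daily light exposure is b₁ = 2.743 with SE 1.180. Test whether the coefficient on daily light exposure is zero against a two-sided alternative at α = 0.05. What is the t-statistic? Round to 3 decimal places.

t = 2.325

H₀: β₁ = 0 vs H₁: β₁ ≠ 0.
t = (b₁ − β₁⁰)/SE = 2.743 / 1.180 = 2.325.
df = n − k − 1 = 36 − 3 − 1 = 32.
Two-sided p ≈ 0.0266, which is < 0.05, so reject H₀.
There is evidence that daily light exposure is associated with plant height, holding the other predictors fixed.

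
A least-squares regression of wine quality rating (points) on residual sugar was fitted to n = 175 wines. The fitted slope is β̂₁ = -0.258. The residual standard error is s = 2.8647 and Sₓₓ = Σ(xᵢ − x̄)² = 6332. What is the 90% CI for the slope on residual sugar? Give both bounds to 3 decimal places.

(-0.318, -0.198)

SE(β̂₁) = s/√Sₓₓ = 2.8647/√6332 = 0.0360005.
df = n − 2 = 173.
t* = t_{0.05, 173} = 1.653709.
Margin = t* × SE = 1.653709 × 0.0360005 = 0.05953.
CI: -0.258 ± 0.05953 → (-0.318, -0.198).
With 90% confidence, each one-unit increase in residual sugar is associated with a change of between -0.318 and -0.198 points in wine quality rating.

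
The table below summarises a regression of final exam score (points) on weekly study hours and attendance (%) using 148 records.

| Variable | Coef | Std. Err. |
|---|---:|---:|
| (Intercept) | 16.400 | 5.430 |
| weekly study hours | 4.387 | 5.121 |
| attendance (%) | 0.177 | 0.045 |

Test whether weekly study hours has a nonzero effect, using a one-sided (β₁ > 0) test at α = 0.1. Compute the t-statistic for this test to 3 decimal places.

t = 0.857

Read off: b = 4.387, SE = 5.121 for weekly study hours.
H₀: β₁ = 0 vs H₁: β₁ > 0.
t = 4.387 / 5.121 = 0.857.
df = n − k − 1 = 148 − 2 − 1 = 145.
One-sided p ≈ 0.1965, which is ≥ 0.1, so fail to reject H₀.
The data do not give significant evidence that the true slope on weekly study hours is positive, holding the other predictors fixed.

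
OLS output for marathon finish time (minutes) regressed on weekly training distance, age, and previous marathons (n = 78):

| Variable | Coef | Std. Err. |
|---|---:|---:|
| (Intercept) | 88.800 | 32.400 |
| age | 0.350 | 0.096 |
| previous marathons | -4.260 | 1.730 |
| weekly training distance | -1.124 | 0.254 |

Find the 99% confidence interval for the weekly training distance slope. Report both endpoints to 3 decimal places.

Read off: b = -1.124, SE = 0.254 for weekly training distance.
df = n − k − 1 = 78 − 3 − 1 = 74.
t* = t_{0.005, 74} = 2.643913.
Margin = t* × SE = 2.643913 × 0.254 = 0.67155.
CI: -1.124 ± 0.67155 → (-1.796, -0.452).

(-1.796, -0.452)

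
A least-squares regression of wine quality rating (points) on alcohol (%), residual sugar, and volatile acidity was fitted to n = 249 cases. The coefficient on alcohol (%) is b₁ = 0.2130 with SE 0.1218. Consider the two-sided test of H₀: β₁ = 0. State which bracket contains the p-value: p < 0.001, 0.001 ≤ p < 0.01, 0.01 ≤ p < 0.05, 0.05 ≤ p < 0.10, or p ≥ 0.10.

0.05 ≤ p < 0.10

t = 0.2130 / 0.1218 = 1.749.
df = n − k − 1 = 249 − 3 − 1 = 245.
Two-sided p = 2·P(T_{245} > |t|) ≈ 0.0816.
So 0.05 ≤ p < 0.10.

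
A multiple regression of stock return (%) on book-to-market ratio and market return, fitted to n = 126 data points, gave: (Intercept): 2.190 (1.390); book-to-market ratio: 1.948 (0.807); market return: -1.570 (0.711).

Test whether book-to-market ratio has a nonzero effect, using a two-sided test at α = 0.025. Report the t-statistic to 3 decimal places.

t = 2.414

Read off: b = 1.948, SE = 0.807 for book-to-market ratio.
H₀: β₁ = 0 vs H₁: β₁ ≠ 0.
t = 1.948 / 0.807 = 2.414.
df = n − k − 1 = 126 − 2 − 1 = 123.
Two-sided p ≈ 0.0173, which is < 0.025, so reject H₀.
There is evidence that book-to-market ratio is associated with stock return, holding the other predictors fixed.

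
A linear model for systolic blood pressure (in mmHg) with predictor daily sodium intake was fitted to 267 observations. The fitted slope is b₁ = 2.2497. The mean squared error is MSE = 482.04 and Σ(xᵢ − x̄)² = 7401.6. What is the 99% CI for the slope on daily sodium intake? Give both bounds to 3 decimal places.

(1.588, 2.912)

SE(b₁) = √(MSE/Sₓₓ) = √(482.04/7401.6) = 0.255199.
df = n − 2 = 265.
t* = t_{0.005, 265} = 2.594509.
Margin = t* × SE = 2.594509 × 0.255199 = 0.66212.
CI: 2.2497 ± 0.66212 → (1.588, 2.912).
With 99% confidence, each one-unit increase in daily sodium intake is associated with a change of between 1.588 and 2.912 mmHg in systolic blood pressure.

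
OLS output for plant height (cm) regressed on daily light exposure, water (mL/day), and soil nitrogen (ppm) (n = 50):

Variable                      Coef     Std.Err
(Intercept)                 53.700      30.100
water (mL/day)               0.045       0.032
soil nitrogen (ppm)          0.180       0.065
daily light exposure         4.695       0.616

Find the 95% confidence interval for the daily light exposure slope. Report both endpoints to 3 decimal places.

(3.455, 5.935)

Read off: b = 4.695, SE = 0.616 for daily light exposure.
df = n − k − 1 = 50 − 3 − 1 = 46.
t* = t_{0.025, 46} = 2.012896.
Margin = t* × SE = 2.012896 × 0.616 = 1.23994.
CI: 4.695 ± 1.23994 → (3.455, 5.935).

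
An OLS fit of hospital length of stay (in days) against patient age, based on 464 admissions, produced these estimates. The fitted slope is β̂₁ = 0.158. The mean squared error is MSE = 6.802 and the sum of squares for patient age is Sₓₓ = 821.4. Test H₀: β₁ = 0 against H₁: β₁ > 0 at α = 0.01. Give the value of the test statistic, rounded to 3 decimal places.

SE(β̂₁) = √(MSE/Sₓₓ) = √(6.802/821.4) = 0.0909999.
t = 0.158 / 0.0909999 = 1.736.
df = n − 2 = 462.
One-sided p ≈ 0.0416, which is ≥ 0.01, so fail to reject H₀.
The data do not give significant evidence that the true slope on patient age is positive.

t = 1.736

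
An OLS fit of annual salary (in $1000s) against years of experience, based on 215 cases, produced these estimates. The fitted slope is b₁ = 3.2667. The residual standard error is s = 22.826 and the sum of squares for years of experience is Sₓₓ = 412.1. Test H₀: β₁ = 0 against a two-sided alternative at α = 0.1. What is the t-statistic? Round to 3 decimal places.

SE(b₁) = s/√Sₓₓ = 22.826/√412.1 = 1.12442.
t = 3.2667 / 1.12442 = 2.905.
df = n − 2 = 213.
Two-sided p ≈ 0.0041, which is < 0.1, so reject H₀.
There is evidence that years of experience is associated with annual salary.

t = 2.905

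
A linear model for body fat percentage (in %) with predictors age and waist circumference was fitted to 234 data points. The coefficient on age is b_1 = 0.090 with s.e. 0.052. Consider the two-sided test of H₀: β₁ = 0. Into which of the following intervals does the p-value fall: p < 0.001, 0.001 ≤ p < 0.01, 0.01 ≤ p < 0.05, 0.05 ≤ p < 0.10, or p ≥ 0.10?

0.05 ≤ p < 0.10

t = 0.090 / 0.052 = 1.731.
df = n − k − 1 = 234 − 2 − 1 = 231.
Two-sided p = 2·P(T_{231} > |t|) ≈ 0.0848.
So 0.05 ≤ p < 0.10.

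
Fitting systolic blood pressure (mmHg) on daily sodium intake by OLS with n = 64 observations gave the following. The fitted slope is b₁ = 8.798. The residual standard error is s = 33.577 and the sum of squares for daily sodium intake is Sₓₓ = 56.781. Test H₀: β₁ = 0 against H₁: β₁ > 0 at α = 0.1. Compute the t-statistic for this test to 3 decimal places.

t = 1.974

SE(b₁) = s/√Sₓₓ = 33.577/√56.781 = 4.45595.
t = 8.798 / 4.45595 = 1.974.
df = n − 2 = 62.
One-sided p ≈ 0.0264, which is < 0.1, so reject H₀.
There is evidence that the true slope on daily sodium intake is positive.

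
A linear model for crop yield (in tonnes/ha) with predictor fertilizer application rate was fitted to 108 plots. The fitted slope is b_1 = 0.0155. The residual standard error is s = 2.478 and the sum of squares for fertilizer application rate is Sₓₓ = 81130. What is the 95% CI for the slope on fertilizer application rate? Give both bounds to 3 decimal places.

SE(b_1) = s/√Sₓₓ = 2.478/√81130 = 0.00869983.
df = n − 2 = 106.
t* = t_{0.025, 106} = 1.982597.
Margin = t* × SE = 1.982597 × 0.00869983 = 0.01725.
CI: 0.0155 ± 0.01725 → (-0.002, 0.033).
With 95% confidence, each one-unit increase in fertilizer application rate is associated with a change of between -0.002 and 0.033 tonnes/ha in crop yield.

(-0.002, 0.033)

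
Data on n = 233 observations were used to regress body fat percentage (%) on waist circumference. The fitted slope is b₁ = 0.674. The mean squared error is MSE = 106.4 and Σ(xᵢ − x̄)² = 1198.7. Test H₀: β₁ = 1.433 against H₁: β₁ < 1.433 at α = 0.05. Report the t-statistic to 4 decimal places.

t = -2.5476

SE(b₁) = √(MSE/Sₓₓ) = √(106.4/1198.7) = 0.297931.
t = (0.674 − 1.433) / 0.297931 = -2.5476.
df = n − 2 = 231.
One-sided p ≈ 0.0057, which is < 0.05, so reject H₀.
There is evidence that the true slope on waist circumference is below 1.433 % per unit.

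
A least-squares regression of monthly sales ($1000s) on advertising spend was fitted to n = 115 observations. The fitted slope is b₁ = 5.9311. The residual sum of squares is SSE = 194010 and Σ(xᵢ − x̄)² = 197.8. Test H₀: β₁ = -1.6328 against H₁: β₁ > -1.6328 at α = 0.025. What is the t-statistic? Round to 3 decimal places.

t = 2.567

MSE = SSE/(n − 2) = 194010/113 = 1716.9.
SE(b₁) = √(MSE/Sₓₓ) = √(1716.9/197.8) = 2.94618.
t = (5.9311 − (-1.6328)) / 2.94618 = 2.567.
df = n − 2 = 113.
One-sided p ≈ 0.0058, which is < 0.025, so reject H₀.
There is evidence that the true slope on advertising spend exceeds -1.6328 $1000s per unit.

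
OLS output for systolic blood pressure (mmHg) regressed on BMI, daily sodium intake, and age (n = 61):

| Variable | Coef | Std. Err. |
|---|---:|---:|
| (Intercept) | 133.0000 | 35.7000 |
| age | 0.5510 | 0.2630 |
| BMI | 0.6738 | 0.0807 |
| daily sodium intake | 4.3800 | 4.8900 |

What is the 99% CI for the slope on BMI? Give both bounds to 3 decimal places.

Read off: b = 0.6738, SE = 0.0807 for BMI.
df = n − k − 1 = 61 − 3 − 1 = 57.
t* = t_{0.005, 57} = 2.66487.
Margin = t* × SE = 2.66487 × 0.0807 = 0.21506.
CI: 0.6738 ± 0.21506 → (0.459, 0.889).

(0.459, 0.889)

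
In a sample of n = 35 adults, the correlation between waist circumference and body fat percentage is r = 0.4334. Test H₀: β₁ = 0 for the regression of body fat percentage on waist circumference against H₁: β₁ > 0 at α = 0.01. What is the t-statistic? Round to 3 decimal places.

t = 2.763

t = r·√(n − 2)/√(1 − r²) = 0.4334·√33/√0.812164 = 2.763.
df = n − 2 = 33.
One-sided p ≈ 0.0046, which is < 0.01, so reject H₀.
There is evidence of a linear association between waist circumference and body fat percentage.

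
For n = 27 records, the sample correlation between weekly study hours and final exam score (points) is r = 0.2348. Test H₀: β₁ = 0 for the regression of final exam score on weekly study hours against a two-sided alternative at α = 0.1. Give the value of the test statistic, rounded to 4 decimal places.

t = 1.2078

t = r·√(n − 2)/√(1 − r²) = 0.2348·√25/√0.944869 = 1.2078.
df = n − 2 = 25.
Two-sided p ≈ 0.2384, which is ≥ 0.1, so fail to reject H₀.
The data do not give significant evidence of a linear association between weekly study hours and final exam score.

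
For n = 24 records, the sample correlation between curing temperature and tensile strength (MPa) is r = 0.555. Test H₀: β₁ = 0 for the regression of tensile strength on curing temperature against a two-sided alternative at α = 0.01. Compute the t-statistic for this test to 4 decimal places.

t = 3.1294

t = r·√(n − 2)/√(1 − r²) = 0.555·√22/√0.691975 = 3.1294.
df = n − 2 = 22.
Two-sided p ≈ 0.0049, which is < 0.01, so reject H₀.
There is evidence of a linear association between curing temperature and tensile strength.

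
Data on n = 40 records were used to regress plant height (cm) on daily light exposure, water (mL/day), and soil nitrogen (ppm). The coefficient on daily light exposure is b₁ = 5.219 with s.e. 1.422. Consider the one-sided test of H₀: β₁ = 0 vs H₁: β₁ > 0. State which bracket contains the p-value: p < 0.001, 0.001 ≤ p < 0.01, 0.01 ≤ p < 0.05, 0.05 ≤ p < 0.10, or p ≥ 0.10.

t = 5.219 / 1.422 = 3.670.
df = n − k − 1 = 40 − 3 − 1 = 36.
One-sided p = P(T_{36} > t) ≈ 0.0004.
So p < 0.001.

p < 0.001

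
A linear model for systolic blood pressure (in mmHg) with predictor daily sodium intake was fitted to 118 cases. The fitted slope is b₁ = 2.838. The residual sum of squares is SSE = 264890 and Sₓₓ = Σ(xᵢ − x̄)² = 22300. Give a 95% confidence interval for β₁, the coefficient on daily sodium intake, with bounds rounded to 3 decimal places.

(2.204, 3.472)

MSE = SSE/(n − 2) = 264890/116 = 2283.53.
SE(b₁) = √(MSE/Sₓₓ) = √(2283.53/22300) = 0.320001.
df = n − 2 = 116.
t* = t_{0.025, 116} = 1.980626.
Margin = t* × SE = 1.980626 × 0.320001 = 0.63380.
CI: 2.838 ± 0.63380 → (2.204, 3.472).
With 95% confidence, each one-unit increase in daily sodium intake is associated with a change of between 2.204 and 3.472 mmHg in systolic blood pressure.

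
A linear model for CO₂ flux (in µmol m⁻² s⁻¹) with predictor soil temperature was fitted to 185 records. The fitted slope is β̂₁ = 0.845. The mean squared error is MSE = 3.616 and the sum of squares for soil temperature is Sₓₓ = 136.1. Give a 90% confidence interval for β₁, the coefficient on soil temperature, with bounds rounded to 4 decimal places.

(0.5755, 1.1145)

SE(β̂₁) = √(MSE/Sₓₓ) = √(3.616/136.1) = 0.162999.
df = n − 2 = 183.
t* = t_{0.05, 183} = 1.653223.
Margin = t* × SE = 1.653223 × 0.162999 = 0.269474.
CI: 0.845 ± 0.269474 → (0.5755, 1.1145).
With 90% confidence, each one-unit increase in soil temperature is associated with a change of between 0.5755 and 1.1145 µmol m⁻² s⁻¹ in CO₂ flux.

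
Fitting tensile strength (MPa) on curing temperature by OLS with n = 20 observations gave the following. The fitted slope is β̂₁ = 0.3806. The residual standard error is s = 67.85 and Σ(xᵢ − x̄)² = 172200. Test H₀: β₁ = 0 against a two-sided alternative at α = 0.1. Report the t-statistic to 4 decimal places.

SE(β̂₁) = s/√Sₓₓ = 67.85/√172200 = 0.163506.
t = 0.3806 / 0.163506 = 2.3277.
df = n − 2 = 18.
Two-sided p ≈ 0.0318, which is < 0.1, so reject H₀.
There is evidence that curing temperature is associated with tensile strength.

t = 2.3277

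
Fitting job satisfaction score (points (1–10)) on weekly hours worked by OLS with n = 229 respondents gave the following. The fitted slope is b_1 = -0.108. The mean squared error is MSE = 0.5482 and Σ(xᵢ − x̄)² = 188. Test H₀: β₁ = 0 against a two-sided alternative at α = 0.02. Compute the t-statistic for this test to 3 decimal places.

t = -2.000

SE(b_1) = √(MSE/Sₓₓ) = √(0.5482/188) = 0.0539996.
t = -0.108 / 0.0539996 = -2.000.
df = n − 2 = 227.
Two-sided p ≈ 0.0467, which is ≥ 0.02, so fail to reject H₀.
The data do not give significant evidence of an association between weekly hours worked and job satisfaction score.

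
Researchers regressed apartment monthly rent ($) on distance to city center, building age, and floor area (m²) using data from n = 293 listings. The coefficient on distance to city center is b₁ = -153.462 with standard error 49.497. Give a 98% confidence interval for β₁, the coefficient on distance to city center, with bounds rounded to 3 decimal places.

(-269.251, -37.673)

df = n − k − 1 = 293 − 3 − 1 = 289.
t* = t_{0.01, 289} = 2.33932.
Margin = t* × SE = 2.33932 × 49.497 = 115.78932.
CI: -153.462 ± 115.78932 → (-269.251, -37.673).
With 98% confidence, each one-unit increase in distance to city center is associated with a change of between -269.251 and -37.673 $ in apartment monthly rent, holding the other predictors fixed.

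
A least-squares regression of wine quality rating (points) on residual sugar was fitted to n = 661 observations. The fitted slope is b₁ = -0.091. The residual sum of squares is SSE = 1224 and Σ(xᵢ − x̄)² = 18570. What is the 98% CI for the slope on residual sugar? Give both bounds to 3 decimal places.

(-0.114, -0.068)

MSE = SSE/(n − 2) = 1224/659 = 1.85736.
SE(b₁) = √(MSE/Sₓₓ) = √(1.85736/18570) = 0.010001.
df = n − 2 = 659.
t* = t_{0.01, 659} = 2.33202.
Margin = t* × SE = 2.33202 × 0.010001 = 0.02332.
CI: -0.091 ± 0.02332 → (-0.114, -0.068).
With 98% confidence, each one-unit increase in residual sugar is associated with a change of between -0.114 and -0.068 points in wine quality rating.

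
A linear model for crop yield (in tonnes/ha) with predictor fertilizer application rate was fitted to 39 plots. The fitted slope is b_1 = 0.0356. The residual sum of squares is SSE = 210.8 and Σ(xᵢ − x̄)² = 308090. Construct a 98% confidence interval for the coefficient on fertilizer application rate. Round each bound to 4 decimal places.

MSE = SSE/(n − 2) = 210.8/37 = 5.6973.
SE(b_1) = √(MSE/Sₓₓ) = √(5.6973/308090) = 0.00430027.
df = n − 2 = 37.
t* = t_{0.01, 37} = 2.431447.
Margin = t* × SE = 2.431447 × 0.00430027 = 0.010456.
CI: 0.0356 ± 0.010456 → (0.0251, 0.0461).
With 98% confidence, each one-unit increase in fertilizer application rate is associated with a change of between 0.0251 and 0.0461 tonnes/ha in crop yield.

(0.0251, 0.0461)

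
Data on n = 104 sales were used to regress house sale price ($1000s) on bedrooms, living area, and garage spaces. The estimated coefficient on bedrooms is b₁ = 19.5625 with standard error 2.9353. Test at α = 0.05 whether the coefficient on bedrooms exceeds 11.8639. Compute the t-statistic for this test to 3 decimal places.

H₀: β₁ = 11.8639 vs H₁: β₁ > 11.8639.
t = (b₁ − β₁⁰)/SE = (19.5625 − 11.8639) / 2.9353 = 2.623.
df = n − k − 1 = 104 − 3 − 1 = 100.
One-sided p ≈ 0.0050, which is < 0.05, so reject H₀.
There is evidence that the true slope on bedrooms exceeds 11.8639 $1000s per unit, holding the other predictors fixed.

t = 2.623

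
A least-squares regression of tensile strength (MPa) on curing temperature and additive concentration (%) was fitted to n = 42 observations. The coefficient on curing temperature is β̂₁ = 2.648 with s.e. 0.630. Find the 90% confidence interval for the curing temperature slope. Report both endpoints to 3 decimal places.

df = n − k − 1 = 42 − 2 − 1 = 39.
t* = t_{0.05, 39} = 1.684875.
Margin = t* × SE = 1.684875 × 0.630 = 1.06147.
CI: 2.648 ± 1.06147 → (1.587, 3.709).
With 90% confidence, each one-unit increase in curing temperature is associated with a change of between 1.587 and 3.709 MPa in tensile strength, holding the other predictors fixed.

(1.587, 3.709)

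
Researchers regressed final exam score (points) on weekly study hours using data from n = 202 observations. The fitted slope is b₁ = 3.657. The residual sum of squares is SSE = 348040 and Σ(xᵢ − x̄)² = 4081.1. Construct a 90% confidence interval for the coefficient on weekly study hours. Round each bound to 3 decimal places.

MSE = SSE/(n − 2) = 348040/200 = 1740.2.
SE(b₁) = √(MSE/Sₓₓ) = √(1740.2/4081.1) = 0.652997.
df = n − 2 = 200.
t* = t_{0.05, 200} = 1.652508.
Margin = t* × SE = 1.652508 × 0.652997 = 1.07908.
CI: 3.657 ± 1.07908 → (2.578, 4.736).
With 90% confidence, each one-unit increase in weekly study hours is associated with a change of between 2.578 and 4.736 points in final exam score.

(2.578, 4.736)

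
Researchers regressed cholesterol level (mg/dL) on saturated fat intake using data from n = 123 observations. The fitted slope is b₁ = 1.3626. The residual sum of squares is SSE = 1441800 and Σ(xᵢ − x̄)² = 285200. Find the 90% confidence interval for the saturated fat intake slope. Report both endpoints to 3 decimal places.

MSE = SSE/(n − 2) = 1441800/121 = 11915.7.
SE(b₁) = √(MSE/Sₓₓ) = √(11915.7/285200) = 0.204402.
df = n − 2 = 121.
t* = t_{0.05, 121} = 1.657544.
Margin = t* × SE = 1.657544 × 0.204402 = 0.33881.
CI: 1.3626 ± 0.33881 → (1.024, 1.701).
With 90% confidence, each one-unit increase in saturated fat intake is associated with a change of between 1.024 and 1.701 mg/dL in cholesterol level.

(1.024, 1.701)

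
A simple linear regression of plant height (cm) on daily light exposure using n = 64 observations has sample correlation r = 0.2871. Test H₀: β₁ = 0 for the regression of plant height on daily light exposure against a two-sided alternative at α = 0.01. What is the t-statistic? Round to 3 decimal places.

t = 2.360

t = r·√(n − 2)/√(1 − r²) = 0.2871·√62/√0.917574 = 2.360.
df = n − 2 = 62.
Two-sided p ≈ 0.0214, which is ≥ 0.01, so fail to reject H₀.
The data do not give significant evidence of a linear association between daily light exposure and plant height.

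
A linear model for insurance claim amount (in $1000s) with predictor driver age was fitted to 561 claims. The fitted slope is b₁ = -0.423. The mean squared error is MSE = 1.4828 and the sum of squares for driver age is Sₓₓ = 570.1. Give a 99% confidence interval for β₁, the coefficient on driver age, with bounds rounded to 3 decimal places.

SE(b₁) = √(MSE/Sₓₓ) = √(1.4828/570.1) = 0.0509995.
df = n − 2 = 559.
t* = t_{0.005, 559} = 2.584653.
Margin = t* × SE = 2.584653 × 0.0509995 = 0.13182.
CI: -0.423 ± 0.13182 → (-0.555, -0.291).
With 99% confidence, each one-unit increase in driver age is associated with a change of between -0.555 and -0.291 $1000s in insurance claim amount.

(-0.555, -0.291)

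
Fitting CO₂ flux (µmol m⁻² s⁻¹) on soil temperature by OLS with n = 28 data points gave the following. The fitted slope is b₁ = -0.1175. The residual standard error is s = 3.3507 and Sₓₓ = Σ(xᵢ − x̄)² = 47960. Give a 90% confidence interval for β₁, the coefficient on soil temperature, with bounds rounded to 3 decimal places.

SE(b₁) = s/√Sₓₓ = 3.3507/√47960 = 0.0153002.
df = n − 2 = 26.
t* = t_{0.05, 26} = 1.705618.
Margin = t* × SE = 1.705618 × 0.0153002 = 0.02610.
CI: -0.1175 ± 0.02610 → (-0.144, -0.091).
With 90% confidence, each one-unit increase in soil temperature is associated with a change of between -0.144 and -0.091 µmol m⁻² s⁻¹ in CO₂ flux.

(-0.144, -0.091)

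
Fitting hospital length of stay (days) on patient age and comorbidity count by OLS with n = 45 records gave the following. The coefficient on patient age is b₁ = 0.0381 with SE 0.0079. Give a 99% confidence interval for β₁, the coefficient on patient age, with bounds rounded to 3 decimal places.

df = n − k − 1 = 45 − 2 − 1 = 42.
t* = t_{0.005, 42} = 2.698066.
Margin = t* × SE = 2.698066 × 0.0079 = 0.02131.
CI: 0.0381 ± 0.02131 → (0.017, 0.059).
With 99% confidence, each one-unit increase in patient age is associated with a change of between 0.017 and 0.059 days in hospital length of stay, holding the other predictors fixed.

(0.017, 0.059)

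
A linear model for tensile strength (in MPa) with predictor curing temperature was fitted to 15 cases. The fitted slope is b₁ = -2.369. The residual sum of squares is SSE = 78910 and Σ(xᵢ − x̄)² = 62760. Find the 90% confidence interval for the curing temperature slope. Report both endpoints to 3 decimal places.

MSE = SSE/(n − 2) = 78910/13 = 6070.
SE(b₁) = √(MSE/Sₓₓ) = √(6070/62760) = 0.310995.
df = n − 2 = 13.
t* = t_{0.05, 13} = 1.770933.
Margin = t* × SE = 1.770933 × 0.310995 = 0.55075.
CI: -2.369 ± 0.55075 → (-2.920, -1.818).
With 90% confidence, each one-unit increase in curing temperature is associated with a change of between -2.920 and -1.818 MPa in tensile strength.

(-2.920, -1.818)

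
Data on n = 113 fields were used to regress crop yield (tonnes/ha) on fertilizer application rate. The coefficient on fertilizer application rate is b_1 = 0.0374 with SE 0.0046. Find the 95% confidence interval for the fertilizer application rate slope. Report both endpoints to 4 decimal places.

(0.0283, 0.0465)

df = n − 2 = 113 − 2 = 111.
t* = t_{0.025, 111} = 1.981567.
Margin = t* × SE = 1.981567 × 0.0046 = 0.009115.
CI: 0.0374 ± 0.009115 → (0.0283, 0.0465).
With 95% confidence, each one-unit increase in fertilizer application rate is associated with a change of between 0.0283 and 0.0465 tonnes/ha in crop yield.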